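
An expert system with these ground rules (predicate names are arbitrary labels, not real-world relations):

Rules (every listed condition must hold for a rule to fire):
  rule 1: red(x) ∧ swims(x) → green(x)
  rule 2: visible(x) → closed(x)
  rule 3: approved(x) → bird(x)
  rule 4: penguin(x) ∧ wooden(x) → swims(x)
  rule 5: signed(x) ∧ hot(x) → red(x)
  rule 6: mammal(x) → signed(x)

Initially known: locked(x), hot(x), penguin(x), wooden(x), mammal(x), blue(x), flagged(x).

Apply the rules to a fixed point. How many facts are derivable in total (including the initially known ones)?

Round 1: rule 4 [penguin(x) ∧ wooden(x) → swims(x)]; rule 6 [mammal(x) → signed(x)]. Adds swims(x), signed(x).
Round 2: rule 5 [signed(x) ∧ hot(x) → red(x)]. Adds red(x).
Round 3: rule 1 [red(x) ∧ swims(x) → green(x)]. Adds green(x).
Closure: {blue(x), flagged(x), green(x), hot(x), locked(x), mammal(x), penguin(x), red(x), signed(x), swims(x), wooden(x)} — 11 facts.

11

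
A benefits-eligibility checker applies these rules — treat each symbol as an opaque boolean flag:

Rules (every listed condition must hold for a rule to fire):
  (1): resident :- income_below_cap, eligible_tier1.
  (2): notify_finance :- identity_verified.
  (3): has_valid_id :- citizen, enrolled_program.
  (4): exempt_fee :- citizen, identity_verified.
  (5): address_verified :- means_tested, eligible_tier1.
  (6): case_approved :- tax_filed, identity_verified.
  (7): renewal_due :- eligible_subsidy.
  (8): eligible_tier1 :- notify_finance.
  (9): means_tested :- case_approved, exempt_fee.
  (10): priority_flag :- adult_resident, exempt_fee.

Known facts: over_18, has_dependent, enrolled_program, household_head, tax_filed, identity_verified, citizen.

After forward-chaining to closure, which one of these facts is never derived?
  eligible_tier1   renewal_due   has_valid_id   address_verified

renewal_due

Round 1: (2) [notify_finance :- identity_verified.]; (3) [has_valid_id :- citizen, enrolled_program.]; (4) [exempt_fee :- citizen, identity_verified.]; (6) [case_approved :- tax_filed, identity_verified.]. Adds notify_finance, has_valid_id, exempt_fee, case_approved.
Round 2: (8) [eligible_tier1 :- notify_finance.]; (9) [means_tested :- case_approved, exempt_fee.]. Adds eligible_tier1, means_tested.
Round 3: (5) [address_verified :- means_tested, eligible_tier1.]. Adds address_verified.
Derived: eligible_tier1 (round 2), has_valid_id (round 1), address_verified (round 3). renewal_due never appears in any round.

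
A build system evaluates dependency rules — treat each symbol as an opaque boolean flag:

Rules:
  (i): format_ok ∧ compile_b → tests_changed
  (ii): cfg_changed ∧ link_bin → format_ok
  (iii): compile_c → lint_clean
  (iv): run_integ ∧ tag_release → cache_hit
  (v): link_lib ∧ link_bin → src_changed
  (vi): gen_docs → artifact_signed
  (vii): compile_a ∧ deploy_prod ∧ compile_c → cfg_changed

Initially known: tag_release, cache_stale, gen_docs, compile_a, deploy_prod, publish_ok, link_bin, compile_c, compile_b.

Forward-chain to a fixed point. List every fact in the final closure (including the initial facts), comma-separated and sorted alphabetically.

artifact_signed, cache_stale, cfg_changed, compile_a, compile_b, compile_c, deploy_prod, format_ok, gen_docs, link_bin, lint_clean, publish_ok, tag_release, tests_changed

[1] (iii) [compile_c → lint_clean]; (vi) [gen_docs → artifact_signed]; (vii) [compile_a ∧ deploy_prod ∧ compile_c → cfg_changed]. ⇒ new: lint_clean, artifact_signed, cfg_changed.
[2] (ii) [cfg_changed ∧ link_bin → format_ok]. ⇒ new: format_ok.
[3] (i) [format_ok ∧ compile_b → tests_changed]. ⇒ new: tests_changed.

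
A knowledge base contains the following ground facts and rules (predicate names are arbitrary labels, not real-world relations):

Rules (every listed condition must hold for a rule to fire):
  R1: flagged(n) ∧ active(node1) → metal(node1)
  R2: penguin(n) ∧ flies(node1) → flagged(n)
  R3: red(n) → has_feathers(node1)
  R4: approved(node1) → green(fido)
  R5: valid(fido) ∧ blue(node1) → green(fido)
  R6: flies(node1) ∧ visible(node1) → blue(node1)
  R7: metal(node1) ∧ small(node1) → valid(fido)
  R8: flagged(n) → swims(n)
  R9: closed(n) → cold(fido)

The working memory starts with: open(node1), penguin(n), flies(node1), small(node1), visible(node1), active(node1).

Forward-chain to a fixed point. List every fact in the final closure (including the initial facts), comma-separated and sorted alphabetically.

active(node1), blue(node1), flagged(n), flies(node1), green(fido), metal(node1), open(node1), penguin(n), small(node1), swims(n), valid(fido), visible(node1)

Round 1 fires R2, R6, giving flagged(n), blue(node1).
Round 2 fires R1, R8, giving metal(node1), swims(n).
Round 3 fires R7, giving valid(fido).
Round 4 fires R5, giving green(fido).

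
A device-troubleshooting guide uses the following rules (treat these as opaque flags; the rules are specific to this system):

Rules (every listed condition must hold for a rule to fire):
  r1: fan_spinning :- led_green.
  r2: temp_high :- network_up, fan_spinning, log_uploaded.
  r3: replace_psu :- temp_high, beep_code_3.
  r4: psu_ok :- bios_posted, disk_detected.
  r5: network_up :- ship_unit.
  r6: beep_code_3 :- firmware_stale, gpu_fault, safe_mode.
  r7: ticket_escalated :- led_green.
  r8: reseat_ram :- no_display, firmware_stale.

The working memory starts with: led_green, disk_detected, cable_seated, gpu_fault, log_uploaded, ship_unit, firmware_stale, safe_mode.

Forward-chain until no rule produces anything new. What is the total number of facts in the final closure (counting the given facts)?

14

Round 1: r1 [fan_spinning :- led_green.]; r5 [network_up :- ship_unit.]; r6 [beep_code_3 :- firmware_stale, gpu_fault, safe_mode.]; r7 [ticket_escalated :- led_green.]. New: fan_spinning, network_up, beep_code_3, ticket_escalated.
Round 2: r2 [temp_high :- network_up, fan_spinning, log_uploaded.]. New: temp_high.
Round 3: r3 [replace_psu :- temp_high, beep_code_3.]. New: replace_psu.
Closure: {beep_code_3, cable_seated, disk_detected, fan_spinning, firmware_stale, gpu_fault, led_green, log_uploaded, network_up, replace_psu, safe_mode, ship_unit, temp_high, ticket_escalated} — 14 facts.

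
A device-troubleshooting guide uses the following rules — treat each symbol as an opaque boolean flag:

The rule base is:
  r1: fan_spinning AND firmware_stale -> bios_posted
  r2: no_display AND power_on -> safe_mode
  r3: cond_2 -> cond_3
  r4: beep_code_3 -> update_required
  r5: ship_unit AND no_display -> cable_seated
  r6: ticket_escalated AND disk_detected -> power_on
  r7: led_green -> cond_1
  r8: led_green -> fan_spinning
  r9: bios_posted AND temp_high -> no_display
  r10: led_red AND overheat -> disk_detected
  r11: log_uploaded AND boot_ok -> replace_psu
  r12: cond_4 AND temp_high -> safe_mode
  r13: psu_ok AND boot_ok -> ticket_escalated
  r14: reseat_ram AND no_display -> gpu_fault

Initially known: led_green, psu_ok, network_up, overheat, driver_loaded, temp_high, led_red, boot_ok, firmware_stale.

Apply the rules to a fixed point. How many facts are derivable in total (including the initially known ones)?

Round 1: r7 [led_green -> cond_1]; r8 [led_green -> fan_spinning]; r10 [led_red AND overheat -> disk_detected]; r13 [psu_ok AND boot_ok -> ticket_escalated]. New: cond_1, fan_spinning, disk_detected, ticket_escalated.
Round 2: r1 [fan_spinning AND firmware_stale -> bios_posted]; r6 [ticket_escalated AND disk_detected -> power_on]. New: bios_posted, power_on.
Round 3: r9 [bios_posted AND temp_high -> no_display]. New: no_display.
Round 4: r2 [no_display AND power_on -> safe_mode]. New: safe_mode.
Closure: {bios_posted, boot_ok, cond_1, disk_detected, driver_loaded, fan_spinning, firmware_stale, led_green, led_red, network_up, no_display, overheat, power_on, psu_ok, safe_mode, temp_high, ticket_escalated} — 17 facts.

17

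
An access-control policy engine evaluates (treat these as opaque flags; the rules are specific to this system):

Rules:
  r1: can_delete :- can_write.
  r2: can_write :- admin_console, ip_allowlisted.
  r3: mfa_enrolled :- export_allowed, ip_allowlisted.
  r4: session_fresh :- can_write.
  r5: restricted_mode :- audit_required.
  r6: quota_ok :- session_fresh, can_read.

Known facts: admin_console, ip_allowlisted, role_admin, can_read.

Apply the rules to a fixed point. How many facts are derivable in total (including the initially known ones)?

8

Round 1: r2 [can_write :- admin_console, ip_allowlisted.]. New: can_write.
Round 2: r1 [can_delete :- can_write.]; r4 [session_fresh :- can_write.]. New: can_delete, session_fresh.
Round 3: r6 [quota_ok :- session_fresh, can_read.]. New: quota_ok.
Closure: {admin_console, can_delete, can_read, can_write, ip_allowlisted, quota_ok, role_admin, session_fresh} — 8 facts.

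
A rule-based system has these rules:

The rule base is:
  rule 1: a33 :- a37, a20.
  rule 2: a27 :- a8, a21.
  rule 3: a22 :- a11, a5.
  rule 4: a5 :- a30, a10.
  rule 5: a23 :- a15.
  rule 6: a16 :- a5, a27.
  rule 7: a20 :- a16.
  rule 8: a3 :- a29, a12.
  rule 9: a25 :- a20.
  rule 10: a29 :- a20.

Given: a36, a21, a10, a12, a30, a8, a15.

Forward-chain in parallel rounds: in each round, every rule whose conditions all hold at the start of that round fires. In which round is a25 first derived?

Round 1 fires rule 2, rule 4, rule 5, giving a27, a5, a23.
Round 2 fires rule 6, giving a16.
Round 3 fires rule 7, giving a20.
Round 4 fires rule 9, rule 10, giving a25, a29.
a25 first appears in round 4.

4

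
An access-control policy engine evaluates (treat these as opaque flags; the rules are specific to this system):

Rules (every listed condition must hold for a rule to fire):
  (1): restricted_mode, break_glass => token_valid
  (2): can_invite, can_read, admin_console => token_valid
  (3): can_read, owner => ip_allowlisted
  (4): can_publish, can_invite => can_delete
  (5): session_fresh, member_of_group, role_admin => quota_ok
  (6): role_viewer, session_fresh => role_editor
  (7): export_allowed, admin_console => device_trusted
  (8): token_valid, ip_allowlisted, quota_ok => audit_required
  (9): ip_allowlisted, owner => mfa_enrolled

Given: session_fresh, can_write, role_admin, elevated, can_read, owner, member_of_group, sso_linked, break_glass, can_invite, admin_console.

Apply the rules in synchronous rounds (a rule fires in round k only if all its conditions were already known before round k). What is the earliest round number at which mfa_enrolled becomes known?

Round 1: (2) [can_invite, can_read, admin_console => token_valid]; (3) [can_read, owner => ip_allowlisted]; (5) [session_fresh, member_of_group, role_admin => quota_ok]. New: token_valid, ip_allowlisted, quota_ok.
Round 2: (8) [token_valid, ip_allowlisted, quota_ok => audit_required]; (9) [ip_allowlisted, owner => mfa_enrolled]. New: audit_required, mfa_enrolled.
mfa_enrolled first appears in round 2.

2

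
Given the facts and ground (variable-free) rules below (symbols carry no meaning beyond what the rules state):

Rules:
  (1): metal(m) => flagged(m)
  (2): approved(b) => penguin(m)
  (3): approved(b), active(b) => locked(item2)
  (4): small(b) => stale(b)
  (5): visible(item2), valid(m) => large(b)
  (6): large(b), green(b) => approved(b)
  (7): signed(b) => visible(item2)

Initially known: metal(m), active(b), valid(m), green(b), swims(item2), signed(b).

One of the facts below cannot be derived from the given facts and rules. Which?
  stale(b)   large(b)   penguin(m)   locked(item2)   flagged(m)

stale(b)

Round 1 — (1), (7), derive flagged(m), visible(item2).
Round 2 — (5), derive large(b).
Round 3 — (6), derive approved(b).
Round 4 — (2), (3), derive penguin(m), locked(item2).
Derived: flagged(m) (round 1), large(b) (round 2), locked(item2) (round 4), penguin(m) (round 4). stale(b) never appears in any round.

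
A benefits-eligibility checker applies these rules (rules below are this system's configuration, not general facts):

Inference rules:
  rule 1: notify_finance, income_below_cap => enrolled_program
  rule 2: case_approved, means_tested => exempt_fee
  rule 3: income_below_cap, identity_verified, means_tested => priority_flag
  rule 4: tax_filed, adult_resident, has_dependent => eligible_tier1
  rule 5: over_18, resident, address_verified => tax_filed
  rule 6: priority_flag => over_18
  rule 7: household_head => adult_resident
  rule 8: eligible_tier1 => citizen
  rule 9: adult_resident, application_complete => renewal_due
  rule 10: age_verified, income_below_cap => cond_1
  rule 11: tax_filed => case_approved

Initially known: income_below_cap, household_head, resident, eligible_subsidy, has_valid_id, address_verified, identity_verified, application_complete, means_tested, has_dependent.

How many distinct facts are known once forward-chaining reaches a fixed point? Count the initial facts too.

19

Round 1 — rule 3, rule 7, derive priority_flag, adult_resident.
Round 2 — rule 6, rule 9, derive over_18, renewal_due.
Round 3 — rule 5, derive tax_filed.
Round 4 — rule 4, rule 11, derive eligible_tier1, case_approved.
Round 5 — rule 2, rule 8, derive exempt_fee, citizen.
Closure: {address_verified, adult_resident, application_complete, case_approved, citizen, eligible_subsidy, eligible_tier1, exempt_fee, has_dependent, has_valid_id, household_head, identity_verified, income_below_cap, means_tested, over_18, priority_flag, renewal_due, resident, tax_filed} — 19 facts.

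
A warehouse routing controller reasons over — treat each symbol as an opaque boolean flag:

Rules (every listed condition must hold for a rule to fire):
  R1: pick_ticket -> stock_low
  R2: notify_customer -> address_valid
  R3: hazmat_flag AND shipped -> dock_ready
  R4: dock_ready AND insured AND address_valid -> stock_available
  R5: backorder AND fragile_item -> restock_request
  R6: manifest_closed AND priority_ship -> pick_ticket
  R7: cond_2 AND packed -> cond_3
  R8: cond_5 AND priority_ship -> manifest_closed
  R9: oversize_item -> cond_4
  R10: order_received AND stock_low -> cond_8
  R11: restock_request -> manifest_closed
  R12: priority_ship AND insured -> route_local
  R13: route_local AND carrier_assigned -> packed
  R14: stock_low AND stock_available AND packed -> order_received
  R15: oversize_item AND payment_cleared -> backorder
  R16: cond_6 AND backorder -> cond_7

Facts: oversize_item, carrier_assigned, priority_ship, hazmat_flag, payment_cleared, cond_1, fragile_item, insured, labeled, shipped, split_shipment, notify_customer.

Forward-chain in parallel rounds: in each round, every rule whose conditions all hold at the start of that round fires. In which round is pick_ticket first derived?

4

[1] R2 [notify_customer -> address_valid]; R3 [hazmat_flag AND shipped -> dock_ready]; R9 [oversize_item -> cond_4]; R12 [priority_ship AND insured -> route_local]; R15 [oversize_item AND payment_cleared -> backorder]. ⇒ new: address_valid, dock_ready, cond_4, route_local, backorder.
[2] R4 [dock_ready AND insured AND address_valid -> stock_available]; R5 [backorder AND fragile_item -> restock_request]; R13 [route_local AND carrier_assigned -> packed]. ⇒ new: stock_available, restock_request, packed.
[3] R11 [restock_request -> manifest_closed]. ⇒ new: manifest_closed.
[4] R6 [manifest_closed AND priority_ship -> pick_ticket]. ⇒ new: pick_ticket.
pick_ticket first appears in round 4.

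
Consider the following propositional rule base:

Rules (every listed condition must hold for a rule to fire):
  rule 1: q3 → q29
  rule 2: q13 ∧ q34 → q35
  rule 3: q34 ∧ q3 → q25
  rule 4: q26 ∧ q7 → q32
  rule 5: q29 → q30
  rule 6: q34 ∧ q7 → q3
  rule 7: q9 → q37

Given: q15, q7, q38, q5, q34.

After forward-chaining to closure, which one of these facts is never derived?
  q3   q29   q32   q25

[1] rule 6 [q34 ∧ q7 → q3]. ⇒ new: q3.
[2] rule 1 [q3 → q29]; rule 3 [q34 ∧ q3 → q25]. ⇒ new: q29, q25.
[3] rule 5 [q29 → q30]. ⇒ new: q30.
Derived: q29 (round 2), q3 (round 1), q25 (round 2). q32 never appears in any round.

q32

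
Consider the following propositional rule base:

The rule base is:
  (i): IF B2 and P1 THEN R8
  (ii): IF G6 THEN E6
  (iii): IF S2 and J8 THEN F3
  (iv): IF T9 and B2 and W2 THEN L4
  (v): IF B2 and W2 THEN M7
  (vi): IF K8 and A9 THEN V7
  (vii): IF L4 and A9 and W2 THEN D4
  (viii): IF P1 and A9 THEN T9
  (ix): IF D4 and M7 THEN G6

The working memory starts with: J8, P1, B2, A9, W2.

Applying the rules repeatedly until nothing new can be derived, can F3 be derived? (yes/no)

Round 1: (i) [IF B2 and P1 THEN R8]; (v) [IF B2 and W2 THEN M7]; (viii) [IF P1 and A9 THEN T9]. New: R8, M7, T9.
Round 2: (iv) [IF T9 and B2 and W2 THEN L4]. New: L4.
Round 3: (vii) [IF L4 and A9 and W2 THEN D4]. New: D4.
Round 4: (ix) [IF D4 and M7 THEN G6]. New: G6.
Round 5: (ii) [IF G6 THEN E6]. New: E6.
Fixed point reached. F3 is concluded only by (iii); (iii) needs S2 (never derived).

no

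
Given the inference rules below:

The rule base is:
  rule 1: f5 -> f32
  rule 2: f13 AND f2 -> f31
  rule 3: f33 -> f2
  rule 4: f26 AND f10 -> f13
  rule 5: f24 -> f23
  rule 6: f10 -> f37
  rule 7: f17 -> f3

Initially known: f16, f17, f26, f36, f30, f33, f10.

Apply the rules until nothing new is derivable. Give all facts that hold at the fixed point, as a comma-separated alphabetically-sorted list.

Round 1: rule 3 [f33 -> f2]; rule 4 [f26 AND f10 -> f13]; rule 6 [f10 -> f37]; rule 7 [f17 -> f3]. Adds f2, f13, f37, f3.
Round 2: rule 2 [f13 AND f2 -> f31]. Adds f31.

f10, f13, f16, f17, f2, f26, f3, f30, f31, f33, f36, f37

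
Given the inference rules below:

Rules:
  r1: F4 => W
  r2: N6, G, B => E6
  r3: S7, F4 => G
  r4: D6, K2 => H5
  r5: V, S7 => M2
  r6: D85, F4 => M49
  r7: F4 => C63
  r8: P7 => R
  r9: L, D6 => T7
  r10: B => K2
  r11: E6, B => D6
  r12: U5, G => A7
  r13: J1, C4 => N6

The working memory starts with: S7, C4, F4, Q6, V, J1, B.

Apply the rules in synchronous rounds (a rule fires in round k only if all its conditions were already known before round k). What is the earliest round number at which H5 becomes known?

[1] r1 [F4 => W]; r3 [S7, F4 => G]; r5 [V, S7 => M2]; r7 [F4 => C63]; r10 [B => K2]; r13 [J1, C4 => N6]. ⇒ new: W, G, M2, C63, K2, N6.
[2] r2 [N6, G, B => E6]. ⇒ new: E6.
[3] r11 [E6, B => D6]. ⇒ new: D6.
[4] r4 [D6, K2 => H5]. ⇒ new: H5.
H5 first appears in round 4.

4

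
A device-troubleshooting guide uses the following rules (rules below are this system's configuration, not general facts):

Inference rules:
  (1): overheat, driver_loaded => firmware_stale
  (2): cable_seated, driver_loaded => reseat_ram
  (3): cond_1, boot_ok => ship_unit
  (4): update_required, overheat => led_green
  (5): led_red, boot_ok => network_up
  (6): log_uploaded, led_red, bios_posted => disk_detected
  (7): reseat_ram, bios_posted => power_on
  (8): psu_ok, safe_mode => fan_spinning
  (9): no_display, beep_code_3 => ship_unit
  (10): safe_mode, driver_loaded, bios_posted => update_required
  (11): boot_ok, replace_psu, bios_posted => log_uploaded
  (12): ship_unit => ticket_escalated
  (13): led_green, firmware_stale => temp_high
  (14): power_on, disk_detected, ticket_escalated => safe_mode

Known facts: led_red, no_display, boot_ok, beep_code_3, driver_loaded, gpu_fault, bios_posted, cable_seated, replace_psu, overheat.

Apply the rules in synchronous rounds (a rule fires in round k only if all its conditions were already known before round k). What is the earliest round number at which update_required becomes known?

4

Round 1: (1) [overheat, driver_loaded => firmware_stale]; (2) [cable_seated, driver_loaded => reseat_ram]; (5) [led_red, boot_ok => network_up]; (9) [no_display, beep_code_3 => ship_unit]; (11) [boot_ok, replace_psu, bios_posted => log_uploaded]. New: firmware_stale, reseat_ram, network_up, ship_unit, log_uploaded.
Round 2: (6) [log_uploaded, led_red, bios_posted => disk_detected]; (7) [reseat_ram, bios_posted => power_on]; (12) [ship_unit => ticket_escalated]. New: disk_detected, power_on, ticket_escalated.
Round 3: (14) [power_on, disk_detected, ticket_escalated => safe_mode]. New: safe_mode.
Round 4: (10) [safe_mode, driver_loaded, bios_posted => update_required]. New: update_required.
update_required first appears in round 4.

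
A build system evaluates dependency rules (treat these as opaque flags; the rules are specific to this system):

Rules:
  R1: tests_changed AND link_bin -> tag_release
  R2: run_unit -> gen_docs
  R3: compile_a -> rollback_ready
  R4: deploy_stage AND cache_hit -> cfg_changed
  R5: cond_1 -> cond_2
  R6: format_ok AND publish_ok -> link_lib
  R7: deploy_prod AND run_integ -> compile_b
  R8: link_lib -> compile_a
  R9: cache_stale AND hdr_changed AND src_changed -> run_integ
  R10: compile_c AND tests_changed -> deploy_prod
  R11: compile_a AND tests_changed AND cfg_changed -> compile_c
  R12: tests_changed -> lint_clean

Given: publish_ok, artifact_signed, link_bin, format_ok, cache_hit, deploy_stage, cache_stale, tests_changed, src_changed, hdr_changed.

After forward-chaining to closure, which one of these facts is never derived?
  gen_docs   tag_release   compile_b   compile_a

Round 1 fires R1, R4, R6, R9, R12, giving tag_release, cfg_changed, link_lib, run_integ, lint_clean.
Round 2 fires R8, giving compile_a.
Round 3 fires R3, R11, giving rollback_ready, compile_c.
Round 4 fires R10, giving deploy_prod.
Round 5 fires R7, giving compile_b.
Derived: compile_b (round 5), tag_release (round 1), compile_a (round 2). gen_docs never appears in any round.

gen_docs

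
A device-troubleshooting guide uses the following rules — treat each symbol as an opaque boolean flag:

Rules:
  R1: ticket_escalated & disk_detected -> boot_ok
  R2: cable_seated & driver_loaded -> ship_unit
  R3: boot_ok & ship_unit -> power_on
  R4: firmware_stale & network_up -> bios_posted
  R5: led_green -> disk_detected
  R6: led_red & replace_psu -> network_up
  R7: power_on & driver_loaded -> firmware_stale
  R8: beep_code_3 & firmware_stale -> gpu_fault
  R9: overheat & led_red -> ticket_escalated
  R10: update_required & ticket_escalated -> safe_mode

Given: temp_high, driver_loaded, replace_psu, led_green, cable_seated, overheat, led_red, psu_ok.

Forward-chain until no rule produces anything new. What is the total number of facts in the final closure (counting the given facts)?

16

Round 1 fires R2, R5, R6, R9, giving ship_unit, disk_detected, network_up, ticket_escalated.
Round 2 fires R1, giving boot_ok.
Round 3 fires R3, giving power_on.
Round 4 fires R7, giving firmware_stale.
Round 5 fires R4, giving bios_posted.
Closure: {bios_posted, boot_ok, cable_seated, disk_detected, driver_loaded, firmware_stale, led_green, led_red, network_up, overheat, power_on, psu_ok, replace_psu, ship_unit, temp_high, ticket_escalated} — 16 facts.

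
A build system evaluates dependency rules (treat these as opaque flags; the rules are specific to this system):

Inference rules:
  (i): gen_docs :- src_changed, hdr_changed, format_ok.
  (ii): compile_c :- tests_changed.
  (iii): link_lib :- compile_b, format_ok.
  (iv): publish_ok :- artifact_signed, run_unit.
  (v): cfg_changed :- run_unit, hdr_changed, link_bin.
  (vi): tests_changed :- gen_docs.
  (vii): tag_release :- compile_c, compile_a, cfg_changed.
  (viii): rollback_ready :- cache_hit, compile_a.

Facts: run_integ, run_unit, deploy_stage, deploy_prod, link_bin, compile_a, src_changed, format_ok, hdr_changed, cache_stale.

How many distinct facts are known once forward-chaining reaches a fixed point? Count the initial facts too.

[1] (i) [gen_docs :- src_changed, hdr_changed, format_ok.]; (v) [cfg_changed :- run_unit, hdr_changed, link_bin.]. ⇒ new: gen_docs, cfg_changed.
[2] (vi) [tests_changed :- gen_docs.]. ⇒ new: tests_changed.
[3] (ii) [compile_c :- tests_changed.]. ⇒ new: compile_c.
[4] (vii) [tag_release :- compile_c, compile_a, cfg_changed.]. ⇒ new: tag_release.
Closure: {cache_stale, cfg_changed, compile_a, compile_c, deploy_prod, deploy_stage, format_ok, gen_docs, hdr_changed, link_bin, run_integ, run_unit, src_changed, tag_release, tests_changed} — 15 facts.

15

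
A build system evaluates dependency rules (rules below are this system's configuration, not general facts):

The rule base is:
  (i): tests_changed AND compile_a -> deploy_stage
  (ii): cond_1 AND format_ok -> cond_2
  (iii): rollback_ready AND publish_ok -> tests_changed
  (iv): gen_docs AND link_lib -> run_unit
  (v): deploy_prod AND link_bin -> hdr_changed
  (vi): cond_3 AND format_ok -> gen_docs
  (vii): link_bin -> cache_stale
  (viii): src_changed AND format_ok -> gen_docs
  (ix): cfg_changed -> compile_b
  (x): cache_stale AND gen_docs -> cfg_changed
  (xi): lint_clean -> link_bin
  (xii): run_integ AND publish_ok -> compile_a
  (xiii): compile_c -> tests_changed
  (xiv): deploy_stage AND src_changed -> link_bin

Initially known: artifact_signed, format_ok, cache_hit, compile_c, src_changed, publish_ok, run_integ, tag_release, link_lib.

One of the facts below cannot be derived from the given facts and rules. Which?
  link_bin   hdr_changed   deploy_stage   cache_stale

[1] (viii) [src_changed AND format_ok -> gen_docs]; (xii) [run_integ AND publish_ok -> compile_a]; (xiii) [compile_c -> tests_changed]. ⇒ new: gen_docs, compile_a, tests_changed.
[2] (i) [tests_changed AND compile_a -> deploy_stage]; (iv) [gen_docs AND link_lib -> run_unit]. ⇒ new: deploy_stage, run_unit.
[3] (xiv) [deploy_stage AND src_changed -> link_bin]. ⇒ new: link_bin.
[4] (vii) [link_bin -> cache_stale]. ⇒ new: cache_stale.
[5] (x) [cache_stale AND gen_docs -> cfg_changed]. ⇒ new: cfg_changed.
[6] (ix) [cfg_changed -> compile_b]. ⇒ new: compile_b.
Derived: deploy_stage (round 2), link_bin (round 3), cache_stale (round 4). hdr_changed never appears in any round.

hdr_changed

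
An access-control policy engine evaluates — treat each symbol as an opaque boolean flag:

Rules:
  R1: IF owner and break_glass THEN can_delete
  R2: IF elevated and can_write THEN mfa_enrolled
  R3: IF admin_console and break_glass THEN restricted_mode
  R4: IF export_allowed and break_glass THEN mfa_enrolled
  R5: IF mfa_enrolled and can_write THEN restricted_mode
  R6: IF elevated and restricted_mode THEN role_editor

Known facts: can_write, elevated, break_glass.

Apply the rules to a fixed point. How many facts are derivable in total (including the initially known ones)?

Round 1: R2 [IF elevated and can_write THEN mfa_enrolled]. New: mfa_enrolled.
Round 2: R5 [IF mfa_enrolled and can_write THEN restricted_mode]. New: restricted_mode.
Round 3: R6 [IF elevated and restricted_mode THEN role_editor]. New: role_editor.
Closure: {break_glass, can_write, elevated, mfa_enrolled, restricted_mode, role_editor} — 6 facts.

6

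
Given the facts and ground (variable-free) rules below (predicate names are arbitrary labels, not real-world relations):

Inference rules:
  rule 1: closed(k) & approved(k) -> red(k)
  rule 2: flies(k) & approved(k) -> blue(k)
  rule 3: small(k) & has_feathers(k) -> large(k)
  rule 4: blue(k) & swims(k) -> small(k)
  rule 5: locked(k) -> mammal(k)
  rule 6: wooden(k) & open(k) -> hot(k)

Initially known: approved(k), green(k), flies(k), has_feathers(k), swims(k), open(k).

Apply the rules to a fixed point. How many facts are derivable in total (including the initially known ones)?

9

Round 1 — rule 2, derive blue(k).
Round 2 — rule 4, derive small(k).
Round 3 — rule 3, derive large(k).
Closure: {approved(k), blue(k), flies(k), green(k), has_feathers(k), large(k), open(k), small(k), swims(k)} — 9 facts.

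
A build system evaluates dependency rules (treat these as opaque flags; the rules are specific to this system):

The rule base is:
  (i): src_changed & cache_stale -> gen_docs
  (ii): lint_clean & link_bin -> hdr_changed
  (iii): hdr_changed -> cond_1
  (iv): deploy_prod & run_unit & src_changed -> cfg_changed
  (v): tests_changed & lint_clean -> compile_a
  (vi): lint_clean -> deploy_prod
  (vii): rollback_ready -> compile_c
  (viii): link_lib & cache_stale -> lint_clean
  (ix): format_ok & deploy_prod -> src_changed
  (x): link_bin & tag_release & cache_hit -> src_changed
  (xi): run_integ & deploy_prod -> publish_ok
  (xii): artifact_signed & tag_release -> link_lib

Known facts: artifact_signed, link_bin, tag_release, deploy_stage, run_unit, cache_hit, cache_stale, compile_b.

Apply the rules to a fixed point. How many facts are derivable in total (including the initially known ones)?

Round 1 fires (x), (xii), giving src_changed, link_lib.
Round 2 fires (i), (viii), giving gen_docs, lint_clean.
Round 3 fires (ii), (vi), giving hdr_changed, deploy_prod.
Round 4 fires (iii), (iv), giving cond_1, cfg_changed.
Closure: {artifact_signed, cache_hit, cache_stale, cfg_changed, compile_b, cond_1, deploy_prod, deploy_stage, gen_docs, hdr_changed, link_bin, link_lib, lint_clean, run_unit, src_changed, tag_release} — 16 facts.

16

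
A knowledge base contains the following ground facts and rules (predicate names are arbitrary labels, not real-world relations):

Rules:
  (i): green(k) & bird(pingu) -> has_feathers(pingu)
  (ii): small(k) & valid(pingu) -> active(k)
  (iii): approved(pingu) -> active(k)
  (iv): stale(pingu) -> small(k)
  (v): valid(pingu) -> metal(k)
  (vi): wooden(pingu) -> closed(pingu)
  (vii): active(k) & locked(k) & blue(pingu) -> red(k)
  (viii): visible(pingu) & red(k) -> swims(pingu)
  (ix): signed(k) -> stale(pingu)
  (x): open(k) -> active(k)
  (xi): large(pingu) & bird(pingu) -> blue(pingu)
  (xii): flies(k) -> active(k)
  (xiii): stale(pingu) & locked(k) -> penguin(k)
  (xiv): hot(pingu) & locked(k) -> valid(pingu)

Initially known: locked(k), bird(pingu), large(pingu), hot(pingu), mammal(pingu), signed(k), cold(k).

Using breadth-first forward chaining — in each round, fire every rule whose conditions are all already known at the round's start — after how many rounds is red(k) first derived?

Round 1 fires (ix), (xi), (xiv), giving stale(pingu), blue(pingu), valid(pingu).
Round 2 fires (iv), (v), (xiii), giving small(k), metal(k), penguin(k).
Round 3 fires (ii), giving active(k).
Round 4 fires (vii), giving red(k).
red(k) first appears in round 4.

4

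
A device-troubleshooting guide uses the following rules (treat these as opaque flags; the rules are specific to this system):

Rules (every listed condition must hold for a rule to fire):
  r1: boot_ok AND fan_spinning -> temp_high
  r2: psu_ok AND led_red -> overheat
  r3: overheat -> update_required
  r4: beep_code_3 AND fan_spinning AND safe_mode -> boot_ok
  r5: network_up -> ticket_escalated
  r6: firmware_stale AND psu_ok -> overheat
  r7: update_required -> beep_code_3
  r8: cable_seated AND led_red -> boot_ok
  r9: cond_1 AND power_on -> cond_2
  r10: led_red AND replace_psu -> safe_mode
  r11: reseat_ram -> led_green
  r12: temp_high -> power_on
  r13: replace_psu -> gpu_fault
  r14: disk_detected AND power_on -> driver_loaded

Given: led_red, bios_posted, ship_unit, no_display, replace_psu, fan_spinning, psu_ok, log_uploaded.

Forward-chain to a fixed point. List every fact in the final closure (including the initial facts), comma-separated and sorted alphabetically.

Round 1: r2 [psu_ok AND led_red -> overheat]; r10 [led_red AND replace_psu -> safe_mode]; r13 [replace_psu -> gpu_fault]. Adds overheat, safe_mode, gpu_fault.
Round 2: r3 [overheat -> update_required]. Adds update_required.
Round 3: r7 [update_required -> beep_code_3]. Adds beep_code_3.
Round 4: r4 [beep_code_3 AND fan_spinning AND safe_mode -> boot_ok]. Adds boot_ok.
Round 5: r1 [boot_ok AND fan_spinning -> temp_high]. Adds temp_high.
Round 6: r12 [temp_high -> power_on]. Adds power_on.

beep_code_3, bios_posted, boot_ok, fan_spinning, gpu_fault, led_red, log_uploaded, no_display, overheat, power_on, psu_ok, replace_psu, safe_mode, ship_unit, temp_high, update_required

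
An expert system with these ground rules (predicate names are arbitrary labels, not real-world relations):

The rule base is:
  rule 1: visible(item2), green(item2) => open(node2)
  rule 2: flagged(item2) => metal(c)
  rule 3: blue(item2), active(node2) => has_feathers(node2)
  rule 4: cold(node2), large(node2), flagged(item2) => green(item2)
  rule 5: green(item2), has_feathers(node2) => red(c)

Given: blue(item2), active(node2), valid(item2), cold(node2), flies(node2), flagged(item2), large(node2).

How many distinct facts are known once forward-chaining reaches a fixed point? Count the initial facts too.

[1] rule 2 [flagged(item2) => metal(c)]; rule 3 [blue(item2), active(node2) => has_feathers(node2)]; rule 4 [cold(node2), large(node2), flagged(item2) => green(item2)]. ⇒ new: metal(c), has_feathers(node2), green(item2).
[2] rule 5 [green(item2), has_feathers(node2) => red(c)]. ⇒ new: red(c).
Closure: {active(node2), blue(item2), cold(node2), flagged(item2), flies(node2), green(item2), has_feathers(node2), large(node2), metal(c), red(c), valid(item2)} — 11 facts.

11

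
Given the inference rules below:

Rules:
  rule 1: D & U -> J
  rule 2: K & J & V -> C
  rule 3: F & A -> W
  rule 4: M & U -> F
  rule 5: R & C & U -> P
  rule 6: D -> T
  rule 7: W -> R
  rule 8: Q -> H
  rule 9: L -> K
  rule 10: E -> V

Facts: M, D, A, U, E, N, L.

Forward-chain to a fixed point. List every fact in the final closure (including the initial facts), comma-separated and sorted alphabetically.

A, C, D, E, F, J, K, L, M, N, P, R, T, U, V, W

Round 1 fires rule 1, rule 4, rule 6, rule 9, rule 10, giving J, F, T, K, V.
Round 2 fires rule 2, rule 3, giving C, W.
Round 3 fires rule 7, giving R.
Round 4 fires rule 5, giving P.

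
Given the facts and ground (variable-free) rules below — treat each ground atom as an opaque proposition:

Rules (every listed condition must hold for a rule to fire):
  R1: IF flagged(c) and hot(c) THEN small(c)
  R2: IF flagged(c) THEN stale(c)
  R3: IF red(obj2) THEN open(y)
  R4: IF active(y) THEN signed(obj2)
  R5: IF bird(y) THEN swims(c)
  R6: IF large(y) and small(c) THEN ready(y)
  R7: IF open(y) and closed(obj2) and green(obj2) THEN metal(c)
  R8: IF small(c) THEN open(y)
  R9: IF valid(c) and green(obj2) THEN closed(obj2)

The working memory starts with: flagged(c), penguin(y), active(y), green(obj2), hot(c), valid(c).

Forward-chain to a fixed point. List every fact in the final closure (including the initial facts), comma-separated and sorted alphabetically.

Round 1 fires R1, R2, R4, R9, giving small(c), stale(c), signed(obj2), closed(obj2).
Round 2 fires R8, giving open(y).
Round 3 fires R7, giving metal(c).

active(y), closed(obj2), flagged(c), green(obj2), hot(c), metal(c), open(y), penguin(y), signed(obj2), small(c), stale(c), valid(c)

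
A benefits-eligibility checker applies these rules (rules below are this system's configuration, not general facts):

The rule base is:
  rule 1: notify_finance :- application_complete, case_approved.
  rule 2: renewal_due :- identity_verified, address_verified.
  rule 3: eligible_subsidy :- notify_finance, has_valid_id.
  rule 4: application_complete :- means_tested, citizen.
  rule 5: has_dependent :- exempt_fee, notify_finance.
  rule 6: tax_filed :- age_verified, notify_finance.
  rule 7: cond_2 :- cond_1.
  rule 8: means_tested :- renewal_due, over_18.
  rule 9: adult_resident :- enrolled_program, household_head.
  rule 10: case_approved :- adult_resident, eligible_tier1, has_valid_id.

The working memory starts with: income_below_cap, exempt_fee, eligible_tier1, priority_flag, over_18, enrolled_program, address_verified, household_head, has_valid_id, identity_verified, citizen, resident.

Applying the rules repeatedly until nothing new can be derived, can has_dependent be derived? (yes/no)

yes

Round 1 — rule 2, rule 9, derive renewal_due, adult_resident.
Round 2 — rule 8, rule 10, derive means_tested, case_approved.
Round 3 — rule 4, derive application_complete.
Round 4 — rule 1, derive notify_finance.
Round 5 — rule 3, rule 5, derive eligible_subsidy, has_dependent.
has_dependent appears in round 5, so it is derivable.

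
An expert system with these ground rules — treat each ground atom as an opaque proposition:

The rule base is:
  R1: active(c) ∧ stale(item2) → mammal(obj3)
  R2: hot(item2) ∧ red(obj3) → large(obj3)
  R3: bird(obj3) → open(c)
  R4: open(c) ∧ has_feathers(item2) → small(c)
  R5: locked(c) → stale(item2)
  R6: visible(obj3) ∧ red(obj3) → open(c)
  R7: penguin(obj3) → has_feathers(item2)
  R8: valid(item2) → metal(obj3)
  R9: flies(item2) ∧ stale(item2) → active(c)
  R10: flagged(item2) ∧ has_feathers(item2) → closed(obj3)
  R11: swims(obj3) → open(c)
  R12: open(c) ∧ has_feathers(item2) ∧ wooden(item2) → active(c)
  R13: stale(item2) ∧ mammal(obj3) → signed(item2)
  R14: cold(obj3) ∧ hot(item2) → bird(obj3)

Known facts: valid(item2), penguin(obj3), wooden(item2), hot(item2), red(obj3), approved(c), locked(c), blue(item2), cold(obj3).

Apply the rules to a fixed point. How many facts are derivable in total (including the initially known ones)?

Round 1: R2 [hot(item2) ∧ red(obj3) → large(obj3)]; R5 [locked(c) → stale(item2)]; R7 [penguin(obj3) → has_feathers(item2)]; R8 [valid(item2) → metal(obj3)]; R14 [cold(obj3) ∧ hot(item2) → bird(obj3)]. New: large(obj3), stale(item2), has_feathers(item2), metal(obj3), bird(obj3).
Round 2: R3 [bird(obj3) → open(c)]. New: open(c).
Round 3: R4 [open(c) ∧ has_feathers(item2) → small(c)]; R12 [open(c) ∧ has_feathers(item2) ∧ wooden(item2) → active(c)]. New: small(c), active(c).
Round 4: R1 [active(c) ∧ stale(item2) → mammal(obj3)]. New: mammal(obj3).
Round 5: R13 [stale(item2) ∧ mammal(obj3) → signed(item2)]. New: signed(item2).
Closure: {active(c), approved(c), bird(obj3), blue(item2), cold(obj3), has_feathers(item2), hot(item2), large(obj3), locked(c), mammal(obj3), metal(obj3), open(c), penguin(obj3), red(obj3), signed(item2), small(c), stale(item2), valid(item2), wooden(item2)} — 19 facts.

19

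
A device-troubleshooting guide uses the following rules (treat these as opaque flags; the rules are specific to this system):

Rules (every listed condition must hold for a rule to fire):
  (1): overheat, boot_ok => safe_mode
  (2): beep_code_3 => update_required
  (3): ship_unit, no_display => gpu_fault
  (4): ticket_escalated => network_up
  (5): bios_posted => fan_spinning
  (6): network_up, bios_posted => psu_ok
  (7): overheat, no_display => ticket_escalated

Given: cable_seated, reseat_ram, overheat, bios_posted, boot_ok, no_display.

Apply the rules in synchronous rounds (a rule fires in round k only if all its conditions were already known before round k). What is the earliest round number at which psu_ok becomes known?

[1] (1) [overheat, boot_ok => safe_mode]; (5) [bios_posted => fan_spinning]; (7) [overheat, no_display => ticket_escalated]. ⇒ new: safe_mode, fan_spinning, ticket_escalated.
[2] (4) [ticket_escalated => network_up]. ⇒ new: network_up.
[3] (6) [network_up, bios_posted => psu_ok]. ⇒ new: psu_ok.
psu_ok first appears in round 3.

3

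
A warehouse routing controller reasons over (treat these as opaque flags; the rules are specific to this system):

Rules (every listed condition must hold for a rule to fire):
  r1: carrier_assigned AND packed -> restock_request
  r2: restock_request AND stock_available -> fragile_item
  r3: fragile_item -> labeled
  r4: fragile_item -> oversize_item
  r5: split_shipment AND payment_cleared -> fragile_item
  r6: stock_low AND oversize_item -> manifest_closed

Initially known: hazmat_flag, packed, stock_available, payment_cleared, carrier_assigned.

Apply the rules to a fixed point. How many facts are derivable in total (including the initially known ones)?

[1] r1 [carrier_assigned AND packed -> restock_request]. ⇒ new: restock_request.
[2] r2 [restock_request AND stock_available -> fragile_item]. ⇒ new: fragile_item.
[3] r3 [fragile_item -> labeled]; r4 [fragile_item -> oversize_item]. ⇒ new: labeled, oversize_item.
Closure: {carrier_assigned, fragile_item, hazmat_flag, labeled, oversize_item, packed, payment_cleared, restock_request, stock_available} — 9 facts.

9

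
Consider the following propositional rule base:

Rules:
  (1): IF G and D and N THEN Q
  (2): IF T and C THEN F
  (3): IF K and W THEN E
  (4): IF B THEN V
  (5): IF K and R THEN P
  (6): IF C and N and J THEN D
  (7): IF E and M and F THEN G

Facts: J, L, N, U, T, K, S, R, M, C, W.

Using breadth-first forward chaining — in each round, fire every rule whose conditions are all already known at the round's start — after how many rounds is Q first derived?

[1] (2) [IF T and C THEN F]; (3) [IF K and W THEN E]; (5) [IF K and R THEN P]; (6) [IF C and N and J THEN D]. ⇒ new: F, E, P, D.
[2] (7) [IF E and M and F THEN G]. ⇒ new: G.
[3] (1) [IF G and D and N THEN Q]. ⇒ new: Q.
Q first appears in round 3.

3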